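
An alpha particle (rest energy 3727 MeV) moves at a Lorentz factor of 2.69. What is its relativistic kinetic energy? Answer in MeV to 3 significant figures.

K ≈ 6300 MeV

γ = 2.69 (given)
K = (γ − 1)m₀c² = (2.69 − 1) × 3727 MeV = 1.6900 × 3727 MeV = 6300 MeV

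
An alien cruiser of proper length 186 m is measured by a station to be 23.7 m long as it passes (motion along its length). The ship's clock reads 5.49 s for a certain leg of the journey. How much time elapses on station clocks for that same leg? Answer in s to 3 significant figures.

Length contraction ⇒ γ = L₀/L = 186/23.7 = 7.8481
Time dilation: Δt = γτ₀ = 7.8481 × 5.49 s = 43.1 s

Δt ≈ 43.1 s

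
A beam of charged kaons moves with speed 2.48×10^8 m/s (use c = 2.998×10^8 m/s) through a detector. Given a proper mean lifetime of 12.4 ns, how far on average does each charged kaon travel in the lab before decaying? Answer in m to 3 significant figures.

d ≈ 5.47 m

β = v/c = 2.48×10^8 / 2.998×10^8 = 0.82722
γ = 1/√(1 − 0.82722²) = 1.7797
Dilated lifetime: Δt = γτ₀ = 1.7797 × 12.4 ns = 22.069 ns
d = vΔt = 0.82722c × 22.069 ns = 2.4800×10^8 m/s × 2.2069×10^-8 s = 5.47 m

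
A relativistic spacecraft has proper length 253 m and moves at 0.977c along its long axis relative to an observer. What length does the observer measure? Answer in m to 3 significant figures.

γ = 1/√(1 − 0.977²) = 4.6896
Length contraction: L = L₀/γ = 253/4.6896 = 53.9 m

L ≈ 53.9 m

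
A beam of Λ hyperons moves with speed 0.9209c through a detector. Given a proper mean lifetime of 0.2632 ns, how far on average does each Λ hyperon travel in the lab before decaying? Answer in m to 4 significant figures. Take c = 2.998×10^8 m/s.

d ≈ 0.1864 m

γ = 1/√(1 − 0.9209²) = 2.56543
Dilated lifetime: Δt = γτ₀ = 2.56543 × 0.2632 ns = 0.675220 ns
d = vΔt = 0.9209c × 0.675220 ns = 2.76086×10^8 m/s × 6.75220×10^-10 s = 0.1864 m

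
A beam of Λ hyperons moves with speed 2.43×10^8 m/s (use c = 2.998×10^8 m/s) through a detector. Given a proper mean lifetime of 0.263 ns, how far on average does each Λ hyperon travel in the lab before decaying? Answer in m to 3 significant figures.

β = v/c = 2.43×10^8 / 2.998×10^8 = 0.81054
γ = 1/√(1 − 0.81054²) = 1.7074
Dilated lifetime: Δt = γτ₀ = 1.7074 × 0.263 ns = 0.44905 ns
d = vΔt = 0.81054c × 0.44905 ns = 2.4300×10^8 m/s × 4.4905×10^-10 s = 0.109 m

d ≈ 0.109 m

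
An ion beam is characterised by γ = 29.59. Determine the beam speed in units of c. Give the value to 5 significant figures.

β ≈ 0.99943

β = √(1 − 1/γ²) = √(1 − 1/29.59²) = √(0.9988579) = 0.99943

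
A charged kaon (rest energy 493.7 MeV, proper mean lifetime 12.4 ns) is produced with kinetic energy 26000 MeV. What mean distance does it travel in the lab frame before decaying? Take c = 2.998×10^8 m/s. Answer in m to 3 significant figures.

γ = 1 + K/(m₀c²) = 1 + 26000/493.7 = 53.664
β = √(1 − 1/γ²) = 0.99983
Dilated lifetime: γτ₀ = 53.664 × 12.4 ns = 665.43 ns
d = βc·γτ₀ = 0.99983 × (2.998×10^8 m/s) × 6.6543×10^-7 s = 199 m

d ≈ 199 m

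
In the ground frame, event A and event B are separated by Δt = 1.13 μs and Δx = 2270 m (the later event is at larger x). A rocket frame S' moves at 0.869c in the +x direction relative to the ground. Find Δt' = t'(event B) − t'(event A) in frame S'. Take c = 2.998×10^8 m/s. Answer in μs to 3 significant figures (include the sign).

γ = 1/√(1 − 0.869²) = 2.0210
Δt' = γ(Δt − vΔx/c²) = 2.0210 × (1.13 μs − 0.869×2270 m / (2.998×10^8 m/s))
= 2.0210 × (-5.4498 μs) = -11.0 μs

Δt' ≈ -11.0 μs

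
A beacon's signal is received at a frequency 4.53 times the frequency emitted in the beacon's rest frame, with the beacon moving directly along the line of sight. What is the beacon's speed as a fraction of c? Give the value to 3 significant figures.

β ≈ 0.907

f_obs/f_src = √((1+β)/(1−β)) = 4.53  ⇒  (1+β)/(1−β) = 20.521
β = |1 − D²|/(1 + D²) = |1 − 20.521|/(1 + 20.521) = 0.907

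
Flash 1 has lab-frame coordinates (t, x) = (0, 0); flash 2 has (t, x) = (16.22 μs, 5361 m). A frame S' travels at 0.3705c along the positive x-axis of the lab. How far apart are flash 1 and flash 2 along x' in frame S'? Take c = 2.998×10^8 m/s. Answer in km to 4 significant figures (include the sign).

Δx' ≈ 3.832 km

γ = 1/√(1 − 0.3705²) = 1.07662
Δx' = γ(Δx − vΔt) = 1.07662 × (5361 m − 0.3705×(2.998×10^8 m/s)×16.22×10^-6 s)
= 1.07662 × (3559.35 m) = 3.832 km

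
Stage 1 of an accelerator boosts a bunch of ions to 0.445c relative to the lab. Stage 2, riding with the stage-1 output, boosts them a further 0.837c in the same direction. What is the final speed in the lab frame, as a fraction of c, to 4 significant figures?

u ≈ 0.9341c

Compose boost 2: (0.837 + 0.445)/(1 + 0.837×0.445) = 1.282/1.37247 = 0.9341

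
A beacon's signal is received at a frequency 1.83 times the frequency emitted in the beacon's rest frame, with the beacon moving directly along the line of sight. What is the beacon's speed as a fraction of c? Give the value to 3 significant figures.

f_obs/f_src = √((1+β)/(1−β)) = 1.83  ⇒  (1+β)/(1−β) = 3.3489
β = |1 − D²|/(1 + D²) = |1 − 3.3489|/(1 + 3.3489) = 0.540

β ≈ 0.540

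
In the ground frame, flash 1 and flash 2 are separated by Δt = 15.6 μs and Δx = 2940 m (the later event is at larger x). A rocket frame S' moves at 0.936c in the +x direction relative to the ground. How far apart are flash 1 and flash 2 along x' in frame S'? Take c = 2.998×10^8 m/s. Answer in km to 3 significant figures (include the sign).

γ = 1/√(1 − 0.936²) = 2.8409
Δx' = γ(Δx − vΔt) = 2.8409 × (2940 m − 0.936×(2.998×10^8 m/s)×15.6×10^-6 s)
= 2.8409 × (-1437.6 m) = -4.08 km

Δx' ≈ -4.08 km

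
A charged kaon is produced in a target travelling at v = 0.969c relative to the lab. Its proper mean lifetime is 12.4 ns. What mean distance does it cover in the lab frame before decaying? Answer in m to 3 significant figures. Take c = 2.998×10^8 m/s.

γ = 1/√(1 − 0.969²) = 4.0476
Dilated lifetime: Δt = γτ₀ = 4.0476 × 12.4 ns = 50.190 ns
d = vΔt = 0.969c × 50.190 ns = 2.9051×10^8 m/s × 5.0190×10^-8 s = 14.6 m

d ≈ 14.6 m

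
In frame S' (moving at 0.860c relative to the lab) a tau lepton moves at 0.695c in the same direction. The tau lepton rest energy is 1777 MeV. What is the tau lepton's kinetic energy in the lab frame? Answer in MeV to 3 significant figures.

K ≈ 5960 MeV

u_lab = (0.695 + 0.860)/(1 + 0.695×0.860) = 0.973274
γ = 1/√(1 − 0.973274²) = 4.3545
K = (γ − 1)m₀c² = (4.3545 − 1) × 1777 = 3.3545 × 1777 = 5960 MeV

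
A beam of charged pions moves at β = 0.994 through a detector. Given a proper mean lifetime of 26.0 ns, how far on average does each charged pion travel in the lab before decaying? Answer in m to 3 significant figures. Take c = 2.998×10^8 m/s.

d ≈ 70.8 m

γ = 1/√(1 − 0.994²) = 9.1424
Dilated lifetime: Δt = γτ₀ = 9.1424 × 26.0 ns = 237.70 ns
d = vΔt = 0.994c × 237.70 ns = 2.9800×10^8 m/s × 2.3770×10^-7 s = 70.8 m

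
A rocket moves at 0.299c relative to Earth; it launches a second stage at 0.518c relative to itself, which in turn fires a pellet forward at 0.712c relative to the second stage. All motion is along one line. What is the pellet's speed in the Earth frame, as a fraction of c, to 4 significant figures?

u ≈ 0.9440c

Compose boost 2: (0.518 + 0.299)/(1 + 0.518×0.299) = 0.8170/1.15488 = 0.707432
Compose boost 3: (0.712 + 0.707432)/(1 + 0.712×0.707432) = 1.41943/1.50369 = 0.9440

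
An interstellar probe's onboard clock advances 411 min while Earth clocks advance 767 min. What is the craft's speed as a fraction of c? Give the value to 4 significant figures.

γ = Δt/τ₀ = 767/411 = 1.86618
β = √(1 − 1/γ²) = √(1 − 1/1.86618²) = 0.8443

β ≈ 0.8443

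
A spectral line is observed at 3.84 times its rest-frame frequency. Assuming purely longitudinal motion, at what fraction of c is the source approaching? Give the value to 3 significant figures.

β ≈ 0.873

f_obs/f_src = √((1+β)/(1−β)) = 3.84  ⇒  (1+β)/(1−β) = 14.746
β = |1 − D²|/(1 + D²) = |1 − 14.746|/(1 + 14.746) = 0.873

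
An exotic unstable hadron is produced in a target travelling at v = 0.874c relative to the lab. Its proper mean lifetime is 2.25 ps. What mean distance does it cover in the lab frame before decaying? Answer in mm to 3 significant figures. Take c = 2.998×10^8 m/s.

γ = 1/√(1 − 0.874²) = 2.0579
Dilated lifetime: Δt = γτ₀ = 2.0579 × 2.25 ps = 4.6303 ps
d = vΔt = 0.874c × 4.6303 ps = 2.6203×10^8 m/s × 4.6303×10^-12 s = 1.21 mm

d ≈ 1.21 mm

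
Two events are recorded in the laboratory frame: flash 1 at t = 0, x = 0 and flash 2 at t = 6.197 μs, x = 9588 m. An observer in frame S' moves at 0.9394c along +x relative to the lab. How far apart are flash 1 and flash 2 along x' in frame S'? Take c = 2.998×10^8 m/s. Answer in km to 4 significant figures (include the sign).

γ = 1/√(1 − 0.9394²) = 2.91696
Δx' = γ(Δx − vΔt) = 2.91696 × (9588 m − 0.9394×(2.998×10^8 m/s)×6.197×10^-6 s)
= 2.91696 × (7842.73 m) = 22.88 km

Δx' ≈ 22.88 km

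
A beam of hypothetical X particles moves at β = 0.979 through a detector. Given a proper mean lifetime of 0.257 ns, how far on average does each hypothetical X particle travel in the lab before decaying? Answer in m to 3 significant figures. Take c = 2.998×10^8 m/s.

d ≈ 0.370 m

γ = 1/√(1 − 0.979²) = 4.9053
Dilated lifetime: Δt = γτ₀ = 4.9053 × 0.257 ns = 1.2607 ns
d = vΔt = 0.979c × 1.2607 ns = 2.9350×10^8 m/s × 1.2607×10^-9 s = 0.370 m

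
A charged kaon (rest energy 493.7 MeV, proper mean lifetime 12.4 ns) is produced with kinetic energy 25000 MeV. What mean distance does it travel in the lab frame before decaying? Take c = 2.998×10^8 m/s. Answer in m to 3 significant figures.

d ≈ 192 m

γ = 1 + K/(m₀c²) = 1 + 25000/493.7 = 51.638
β = √(1 − 1/γ²) = 0.99981
Dilated lifetime: γτ₀ = 51.638 × 12.4 ns = 640.31 ns
d = βc·γτ₀ = 0.99981 × (2.998×10^8 m/s) × 6.4031×10^-7 s = 192 m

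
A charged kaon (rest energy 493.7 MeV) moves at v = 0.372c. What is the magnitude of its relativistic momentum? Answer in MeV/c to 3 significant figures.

p ≈ 198 MeV/c

γ = 1/√(1 − 0.372²) = 1.0773
p = γβm₀c = 1.0773 × 0.372 × 493.7 MeV/c = 198 MeV/c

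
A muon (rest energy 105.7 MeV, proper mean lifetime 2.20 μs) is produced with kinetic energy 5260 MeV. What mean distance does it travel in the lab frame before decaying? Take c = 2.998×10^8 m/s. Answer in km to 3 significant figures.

d ≈ 33.5 km

γ = 1 + K/(m₀c²) = 1 + 5260/105.7 = 50.763
β = √(1 − 1/γ²) = 0.99981
Dilated lifetime: γτ₀ = 50.763 × 2.20 μs = 111.68 μs
d = βc·γτ₀ = 0.99981 × (2.998×10^8 m/s) × 0.00011168 s = 33.5 km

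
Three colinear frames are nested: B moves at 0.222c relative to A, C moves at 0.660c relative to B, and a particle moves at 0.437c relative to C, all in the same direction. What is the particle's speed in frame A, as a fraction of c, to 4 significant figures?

Compose boost 2: (0.660 + 0.222)/(1 + 0.660×0.222) = 0.8820/1.14652 = 0.769284
Compose boost 3: (0.437 + 0.769284)/(1 + 0.437×0.769284) = 1.20628/1.33618 = 0.9028

u ≈ 0.9028c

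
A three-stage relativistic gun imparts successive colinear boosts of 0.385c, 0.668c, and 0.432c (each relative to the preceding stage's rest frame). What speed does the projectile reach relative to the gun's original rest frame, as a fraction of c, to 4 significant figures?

u ≈ 0.9323c

Compose boost 2: (0.668 + 0.385)/(1 + 0.668×0.385) = 1.053/1.25718 = 0.837589
Compose boost 3: (0.432 + 0.837589)/(1 + 0.432×0.837589) = 1.26959/1.36184 = 0.9323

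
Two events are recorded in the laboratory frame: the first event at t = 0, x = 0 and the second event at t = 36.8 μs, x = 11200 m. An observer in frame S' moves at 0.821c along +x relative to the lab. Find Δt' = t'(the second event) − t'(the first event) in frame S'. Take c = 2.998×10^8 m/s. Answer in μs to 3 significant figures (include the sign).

Δt' ≈ 10.7 μs

γ = 1/√(1 − 0.821²) = 1.7515
Δt' = γ(Δt − vΔx/c²) = 1.7515 × (36.8 μs − 0.821×11200 m / (2.998×10^8 m/s))
= 1.7515 × (6.1289 μs) = 10.7 μs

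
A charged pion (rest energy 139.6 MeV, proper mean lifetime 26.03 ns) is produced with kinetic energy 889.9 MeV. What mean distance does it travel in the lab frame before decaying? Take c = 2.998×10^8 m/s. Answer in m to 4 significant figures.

γ = 1 + K/(m₀c²) = 1 + 889.9/139.6 = 7.37464
β = √(1 − 1/γ²) = 0.990764
Dilated lifetime: γτ₀ = 7.37464 × 26.03 ns = 191.962 ns
d = βc·γτ₀ = 0.990764 × (2.998×10^8 m/s) × 1.91962×10^-7 s = 57.02 m

d ≈ 57.02 m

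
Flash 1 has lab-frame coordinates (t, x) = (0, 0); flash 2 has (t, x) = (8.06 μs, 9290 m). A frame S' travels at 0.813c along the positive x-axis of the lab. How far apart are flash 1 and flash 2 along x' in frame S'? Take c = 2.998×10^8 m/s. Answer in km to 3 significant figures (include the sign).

γ = 1/√(1 − 0.813²) = 1.7174
Δx' = γ(Δx − vΔt) = 1.7174 × (9290 m − 0.813×(2.998×10^8 m/s)×8.06×10^-6 s)
= 1.7174 × (7325.5 m) = 12.6 km

Δx' ≈ 12.6 km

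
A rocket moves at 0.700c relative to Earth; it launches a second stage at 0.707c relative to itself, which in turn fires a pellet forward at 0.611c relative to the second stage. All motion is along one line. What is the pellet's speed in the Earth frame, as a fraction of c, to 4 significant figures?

u ≈ 0.9855c

Compose boost 2: (0.707 + 0.700)/(1 + 0.707×0.700) = 1.407/1.49490 = 0.941200
Compose boost 3: (0.611 + 0.941200)/(1 + 0.611×0.941200) = 1.55220/1.57507 = 0.9855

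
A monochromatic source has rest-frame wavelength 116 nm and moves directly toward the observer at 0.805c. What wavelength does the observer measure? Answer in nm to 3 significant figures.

λ_obs ≈ 38.1 nm

Relativistic Doppler: λ_obs = λ_src √((1−β)/(1+β))
= 116 × √(0.19500/1.8050) = 116 × 0.32868 = 38.1 nm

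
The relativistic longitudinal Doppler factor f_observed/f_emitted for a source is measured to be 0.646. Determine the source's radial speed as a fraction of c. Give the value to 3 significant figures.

β ≈ 0.411

f_obs/f_src = √((1−β)/(1+β)) = 0.646  ⇒  (1−β)/(1+β) = 0.41732
β = |1 − D²|/(1 + D²) = |1 − 0.41732|/(1 + 0.41732) = 0.411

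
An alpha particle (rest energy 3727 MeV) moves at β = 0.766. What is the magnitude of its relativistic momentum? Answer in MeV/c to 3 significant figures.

p ≈ 4440 MeV/c

γ = 1/√(1 − 0.766²) = 1.5556
p = γβm₀c = 1.5556 × 0.766 × 3727 MeV/c = 4440 MeV/c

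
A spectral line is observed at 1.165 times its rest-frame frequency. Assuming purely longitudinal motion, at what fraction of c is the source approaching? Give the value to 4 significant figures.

β ≈ 0.1515

f_obs/f_src = √((1+β)/(1−β)) = 1.165  ⇒  (1+β)/(1−β) = 1.35723
β = |1 − D²|/(1 + D²) = |1 − 1.35723|/(1 + 1.35723) = 0.1515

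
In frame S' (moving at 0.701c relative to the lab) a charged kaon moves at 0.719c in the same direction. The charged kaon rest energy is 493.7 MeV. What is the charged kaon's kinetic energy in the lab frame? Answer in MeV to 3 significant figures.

u_lab = (0.719 + 0.701)/(1 + 0.719×0.701) = 0.944137
γ = 1/√(1 − 0.944137²) = 3.0344
K = (γ − 1)m₀c² = (3.0344 − 1) × 493.7 = 2.0344 × 493.7 = 1000 MeV

K ≈ 1000 MeV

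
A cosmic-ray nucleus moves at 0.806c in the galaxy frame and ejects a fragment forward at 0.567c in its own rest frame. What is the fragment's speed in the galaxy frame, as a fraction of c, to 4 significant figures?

u ≈ 0.9423c

Compose boost 2: (0.567 + 0.806)/(1 + 0.567×0.806) = 1.373/1.45700 = 0.9423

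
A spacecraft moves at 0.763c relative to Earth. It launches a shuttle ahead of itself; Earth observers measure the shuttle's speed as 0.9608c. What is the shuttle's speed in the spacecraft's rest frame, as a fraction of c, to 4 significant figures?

u' ≈ 0.7411c

Inverse velocity addition: u' = (u − v)/(1 − uv/c²)
= (0.9608 − 0.763)/(1 − 0.9608×0.763) = 0.1978/0.266910 = 0.7411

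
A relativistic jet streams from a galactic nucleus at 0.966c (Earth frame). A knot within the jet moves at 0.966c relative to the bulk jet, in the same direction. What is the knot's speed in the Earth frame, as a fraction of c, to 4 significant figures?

Relativistic velocity addition: u = (u' + v)/(1 + u'v/c²)
= (0.966 + 0.966)/(1 + 0.966×0.966) = 1.932/1.93316 = 0.9994

u ≈ 0.9994c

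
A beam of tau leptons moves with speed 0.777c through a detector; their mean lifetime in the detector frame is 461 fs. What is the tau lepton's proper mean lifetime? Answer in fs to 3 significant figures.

γ = 1/√(1 − 0.777²) = 1.5886
Proper time: τ₀ = Δt/γ = 461/1.5886 = 290 fs

τ₀ ≈ 290 fs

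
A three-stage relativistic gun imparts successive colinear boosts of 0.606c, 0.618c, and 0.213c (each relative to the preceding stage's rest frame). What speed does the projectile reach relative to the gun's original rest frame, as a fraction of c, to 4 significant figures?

Compose boost 2: (0.618 + 0.606)/(1 + 0.618×0.606) = 1.224/1.37451 = 0.890500
Compose boost 3: (0.213 + 0.890500)/(1 + 0.213×0.890500) = 1.10350/1.18968 = 0.9276

u ≈ 0.9276c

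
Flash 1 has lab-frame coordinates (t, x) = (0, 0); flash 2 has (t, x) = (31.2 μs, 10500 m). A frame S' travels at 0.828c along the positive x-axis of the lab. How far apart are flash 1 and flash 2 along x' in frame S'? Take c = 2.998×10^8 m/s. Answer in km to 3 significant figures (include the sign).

Δx' ≈ 4.91 km

γ = 1/√(1 − 0.828²) = 1.7834
Δx' = γ(Δx − vΔt) = 1.7834 × (10500 m − 0.828×(2.998×10^8 m/s)×31.2×10^-6 s)
= 1.7834 × (2755.1 m) = 4.91 km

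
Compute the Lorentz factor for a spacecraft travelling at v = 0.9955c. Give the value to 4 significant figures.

γ ≈ 10.55

γ = 1/√(1 − β²) = 1/√(1 − 0.9955²) = 1/√(0.00897975) = 10.55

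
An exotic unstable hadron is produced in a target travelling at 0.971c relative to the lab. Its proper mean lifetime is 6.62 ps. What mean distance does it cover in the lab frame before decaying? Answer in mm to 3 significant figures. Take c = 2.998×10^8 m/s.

d ≈ 8.06 mm

γ = 1/√(1 − 0.971²) = 4.1827
Dilated lifetime: Δt = γτ₀ = 4.1827 × 6.62 ps = 27.690 ps
d = vΔt = 0.971c × 27.690 ps = 2.9111×10^8 m/s × 2.7690×10^-11 s = 8.06 mm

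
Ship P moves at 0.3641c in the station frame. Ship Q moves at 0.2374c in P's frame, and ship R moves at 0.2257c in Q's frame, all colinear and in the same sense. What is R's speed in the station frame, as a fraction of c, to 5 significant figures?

u ≈ 0.69278c

Compose boost 2: (0.2374 + 0.3641)/(1 + 0.2374×0.3641) = 0.60150/1.086437 = 0.5536444
Compose boost 3: (0.2257 + 0.5536444)/(1 + 0.2257×0.5536444) = 0.7793444/1.124958 = 0.69278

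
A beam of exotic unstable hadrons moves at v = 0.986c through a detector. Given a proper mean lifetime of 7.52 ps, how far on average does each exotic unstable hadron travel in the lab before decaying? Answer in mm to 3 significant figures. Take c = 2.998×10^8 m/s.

d ≈ 13.3 mm

γ = 1/√(1 − 0.986²) = 5.9972
Dilated lifetime: Δt = γτ₀ = 5.9972 × 7.52 ps = 45.099 ps
d = vΔt = 0.986c × 45.099 ps = 2.9560×10^8 m/s × 4.5099×10^-11 s = 13.3 mm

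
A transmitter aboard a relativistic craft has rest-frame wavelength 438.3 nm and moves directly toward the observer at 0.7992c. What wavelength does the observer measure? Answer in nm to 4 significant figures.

λ_obs ≈ 146.4 nm

Relativistic Doppler: λ_obs = λ_src √((1−β)/(1+β))
= 438.3 × √(0.200800/1.79920) = 438.3 × 0.334074 = 146.4 nm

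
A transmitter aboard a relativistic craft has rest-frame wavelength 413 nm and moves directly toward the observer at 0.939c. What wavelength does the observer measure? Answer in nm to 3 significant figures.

λ_obs ≈ 73.3 nm

Relativistic Doppler: λ_obs = λ_src √((1−β)/(1+β))
= 413 × √(0.061000/1.9390) = 413 × 0.17737 = 73.3 nm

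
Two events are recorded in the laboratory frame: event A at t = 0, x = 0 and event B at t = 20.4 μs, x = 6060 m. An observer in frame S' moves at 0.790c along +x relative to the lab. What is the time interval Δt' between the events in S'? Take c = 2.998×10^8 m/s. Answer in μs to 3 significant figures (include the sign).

γ = 1/√(1 − 0.790²) = 1.6310
Δt' = γ(Δt − vΔx/c²) = 1.6310 × (20.4 μs − 0.790×6060 m / (2.998×10^8 m/s))
= 1.6310 × (4.4314 μs) = 7.23 μs

Δt' ≈ 7.23 μs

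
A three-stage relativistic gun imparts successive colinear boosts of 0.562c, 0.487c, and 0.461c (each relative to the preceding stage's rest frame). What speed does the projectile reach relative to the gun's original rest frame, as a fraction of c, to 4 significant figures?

Compose boost 2: (0.487 + 0.562)/(1 + 0.487×0.562) = 1.049/1.27369 = 0.823589
Compose boost 3: (0.461 + 0.823589)/(1 + 0.461×0.823589) = 1.28459/1.37967 = 0.9311

u ≈ 0.9311c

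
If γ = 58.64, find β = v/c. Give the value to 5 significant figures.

β = √(1 − 1/γ²) = √(1 − 1/58.64²) = √(0.9997092) = 0.99985

β ≈ 0.99985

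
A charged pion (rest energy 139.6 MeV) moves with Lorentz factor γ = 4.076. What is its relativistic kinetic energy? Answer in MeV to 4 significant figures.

γ = 4.076 (given)
K = (γ − 1)m₀c² = (4.076 − 1) × 139.6 MeV = 3.07600 × 139.6 MeV = 429.4 MeV

K ≈ 429.4 MeV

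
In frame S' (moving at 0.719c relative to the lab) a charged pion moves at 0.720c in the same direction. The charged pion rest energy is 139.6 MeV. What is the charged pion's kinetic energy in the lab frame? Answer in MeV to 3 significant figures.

u_lab = (0.720 + 0.719)/(1 + 0.720×0.719) = 0.948158
γ = 1/√(1 − 0.948158²) = 3.1466
K = (γ − 1)m₀c² = (3.1466 − 1) × 139.6 = 2.1466 × 139.6 = 300 MeV

K ≈ 300 MeV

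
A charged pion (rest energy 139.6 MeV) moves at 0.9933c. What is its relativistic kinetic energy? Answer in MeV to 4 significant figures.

K ≈ 1068 MeV

γ = 1/√(1 − 0.9933²) = 8.65319
K = (γ − 1)m₀c² = (8.65319 − 1) × 139.6 MeV = 7.65319 × 139.6 MeV = 1068 MeV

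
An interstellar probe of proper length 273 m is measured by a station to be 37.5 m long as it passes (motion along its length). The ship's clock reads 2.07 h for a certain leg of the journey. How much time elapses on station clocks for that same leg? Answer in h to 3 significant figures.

Δt ≈ 15.1 h

Length contraction ⇒ γ = L₀/L = 273/37.5 = 7.2800
Time dilation: Δt = γτ₀ = 7.2800 × 2.07 h = 15.1 h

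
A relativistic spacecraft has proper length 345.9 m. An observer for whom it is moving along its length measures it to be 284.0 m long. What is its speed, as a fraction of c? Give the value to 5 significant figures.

γ = L₀/L = 345.9/284.0 = 1.217958
β = √(1 − 1/γ²) = 0.57086

β ≈ 0.57086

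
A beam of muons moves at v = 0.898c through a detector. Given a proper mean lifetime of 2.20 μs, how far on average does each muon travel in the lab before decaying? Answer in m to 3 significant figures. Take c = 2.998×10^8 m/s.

γ = 1/√(1 − 0.898²) = 2.2728
Dilated lifetime: Δt = γτ₀ = 2.2728 × 2.20 μs = 5.0001 μs
d = vΔt = 0.898c × 5.0001 μs = 2.6922×10^8 m/s × 5.0001×10^-6 s = 1350 m

d ≈ 1350 m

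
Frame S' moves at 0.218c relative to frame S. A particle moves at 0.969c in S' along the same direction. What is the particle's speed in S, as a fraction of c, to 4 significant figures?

u ≈ 0.9800c

Relativistic velocity addition: u = (u' + v)/(1 + u'v/c²)
= (0.969 + 0.218)/(1 + 0.969×0.218) = 1.187/1.21124 = 0.9800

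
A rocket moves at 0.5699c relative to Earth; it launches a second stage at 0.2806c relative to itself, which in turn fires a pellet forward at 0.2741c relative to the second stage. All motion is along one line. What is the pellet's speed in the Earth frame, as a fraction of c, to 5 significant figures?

u ≈ 0.83877c

Compose boost 2: (0.2806 + 0.5699)/(1 + 0.2806×0.5699) = 0.85050/1.159914 = 0.7332441
Compose boost 3: (0.2741 + 0.7332441)/(1 + 0.2741×0.7332441) = 1.007344/1.200982 = 0.83877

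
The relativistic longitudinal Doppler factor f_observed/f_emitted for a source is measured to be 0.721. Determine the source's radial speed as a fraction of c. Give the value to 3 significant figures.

β ≈ 0.316

f_obs/f_src = √((1−β)/(1+β)) = 0.721  ⇒  (1−β)/(1+β) = 0.51984
β = |1 − D²|/(1 + D²) = |1 − 0.51984|/(1 + 0.51984) = 0.316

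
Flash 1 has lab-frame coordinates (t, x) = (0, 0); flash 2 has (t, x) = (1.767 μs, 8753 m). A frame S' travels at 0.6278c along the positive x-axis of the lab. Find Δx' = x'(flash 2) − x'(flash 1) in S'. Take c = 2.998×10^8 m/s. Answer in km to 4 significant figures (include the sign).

γ = 1/√(1 − 0.6278²) = 1.28473
Δx' = γ(Δx − vΔt) = 1.28473 × (8753 m − 0.6278×(2.998×10^8 m/s)×1.767×10^-6 s)
= 1.28473 × (8420.43 m) = 10.82 km

Δx' ≈ 10.82 km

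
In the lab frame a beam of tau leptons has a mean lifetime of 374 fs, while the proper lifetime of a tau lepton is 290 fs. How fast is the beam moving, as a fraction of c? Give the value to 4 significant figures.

β ≈ 0.6315

γ = Δt/τ₀ = 374/290 = 1.28966
β = √(1 − 1/γ²) = √(1 − 1/1.28966²) = 0.6315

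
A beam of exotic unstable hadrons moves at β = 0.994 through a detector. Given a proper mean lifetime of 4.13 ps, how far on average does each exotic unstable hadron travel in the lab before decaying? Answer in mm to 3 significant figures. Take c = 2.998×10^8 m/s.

d ≈ 11.3 mm

γ = 1/√(1 − 0.994²) = 9.1424
Dilated lifetime: Δt = γτ₀ = 9.1424 × 4.13 ps = 37.758 ps
d = vΔt = 0.994c × 37.758 ps = 2.9800×10^8 m/s × 3.7758×10^-11 s = 11.3 mm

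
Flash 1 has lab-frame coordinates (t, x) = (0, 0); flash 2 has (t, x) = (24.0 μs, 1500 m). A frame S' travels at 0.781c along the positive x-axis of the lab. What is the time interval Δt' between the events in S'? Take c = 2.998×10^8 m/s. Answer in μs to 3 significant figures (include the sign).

Δt' ≈ 32.2 μs

γ = 1/√(1 − 0.781²) = 1.6012
Δt' = γ(Δt − vΔx/c²) = 1.6012 × (24.0 μs − 0.781×1500 m / (2.998×10^8 m/s))
= 1.6012 × (20.092 μs) = 32.2 μs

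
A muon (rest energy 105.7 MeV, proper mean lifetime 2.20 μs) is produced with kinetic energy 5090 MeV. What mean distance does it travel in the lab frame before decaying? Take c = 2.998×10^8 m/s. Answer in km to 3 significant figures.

γ = 1 + K/(m₀c²) = 1 + 5090/105.7 = 49.155
β = √(1 − 1/γ²) = 0.99979
Dilated lifetime: γτ₀ = 49.155 × 2.20 μs = 108.14 μs
d = βc·γτ₀ = 0.99979 × (2.998×10^8 m/s) × 0.00010814 s = 32.4 km

d ≈ 32.4 km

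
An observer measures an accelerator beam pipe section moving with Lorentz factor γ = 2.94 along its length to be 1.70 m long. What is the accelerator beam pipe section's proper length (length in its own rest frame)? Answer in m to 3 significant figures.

γ = 2.94 (given)
L₀ = γL = 2.94 × 1.70 = 5.00 m

L₀ ≈ 5.00 m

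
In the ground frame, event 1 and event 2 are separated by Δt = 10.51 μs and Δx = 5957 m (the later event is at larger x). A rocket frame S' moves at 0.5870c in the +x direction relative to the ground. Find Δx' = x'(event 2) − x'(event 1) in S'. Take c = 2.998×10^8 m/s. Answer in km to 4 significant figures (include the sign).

Δx' ≈ 5.073 km

γ = 1/√(1 − 0.5870²) = 1.23520
Δx' = γ(Δx − vΔt) = 1.23520 × (5957 m − 0.5870×(2.998×10^8 m/s)×10.51×10^-6 s)
= 1.23520 × (4107.42 m) = 5.073 km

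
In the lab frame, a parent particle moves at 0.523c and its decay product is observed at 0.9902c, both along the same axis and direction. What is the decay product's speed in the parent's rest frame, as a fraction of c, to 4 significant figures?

Inverse velocity addition: u' = (u − v)/(1 − uv/c²)
= (0.9902 − 0.523)/(1 − 0.9902×0.523) = 0.4672/0.482125 = 0.9690

u' ≈ 0.9690c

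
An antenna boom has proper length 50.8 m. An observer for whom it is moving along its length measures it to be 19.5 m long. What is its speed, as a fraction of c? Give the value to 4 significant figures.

β ≈ 0.9234

γ = L₀/L = 50.8/19.5 = 2.60513
β = √(1 − 1/γ²) = 0.9234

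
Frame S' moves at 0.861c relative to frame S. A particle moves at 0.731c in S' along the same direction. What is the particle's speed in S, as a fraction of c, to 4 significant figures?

Relativistic velocity addition: u = (u' + v)/(1 + u'v/c²)
= (0.731 + 0.861)/(1 + 0.731×0.861) = 1.592/1.62939 = 0.9771

u ≈ 0.9771c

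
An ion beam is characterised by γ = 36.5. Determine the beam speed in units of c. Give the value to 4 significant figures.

β ≈ 0.9996

β = √(1 − 1/γ²) = √(1 − 1/36.5²) = √(0.999249) = 0.9996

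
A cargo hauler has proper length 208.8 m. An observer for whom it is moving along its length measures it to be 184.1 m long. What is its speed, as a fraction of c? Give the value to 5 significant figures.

β ≈ 0.47180

γ = L₀/L = 208.8/184.1 = 1.134166
β = √(1 − 1/γ²) = 0.47180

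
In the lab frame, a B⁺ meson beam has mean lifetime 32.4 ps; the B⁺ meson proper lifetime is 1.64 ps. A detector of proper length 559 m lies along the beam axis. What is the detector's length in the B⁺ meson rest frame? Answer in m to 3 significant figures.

L ≈ 28.3 m

Time dilation ⇒ γ = Δt/τ₀ = 32.4/1.64 = 19.756
Length contraction: L = L₀/γ = 559/19.756 = 28.3 m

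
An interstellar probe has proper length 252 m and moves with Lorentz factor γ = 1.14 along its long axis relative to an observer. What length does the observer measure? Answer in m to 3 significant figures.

L ≈ 221 m

γ = 1.14 (given)
Length contraction: L = L₀/γ = 252/1.14 = 221 m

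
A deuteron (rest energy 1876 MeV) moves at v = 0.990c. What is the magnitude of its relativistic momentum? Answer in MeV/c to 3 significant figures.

γ = 1/√(1 − 0.990²) = 7.0888
p = γβm₀c = 7.0888 × 0.990 × 1876 MeV/c = 13200 MeV/c

p ≈ 13200 MeV/c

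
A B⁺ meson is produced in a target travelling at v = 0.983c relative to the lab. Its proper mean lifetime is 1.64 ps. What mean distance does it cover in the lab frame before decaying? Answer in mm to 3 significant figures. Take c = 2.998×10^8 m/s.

d ≈ 2.63 mm

γ = 1/√(1 − 0.983²) = 5.4465
Dilated lifetime: Δt = γτ₀ = 5.4465 × 1.64 ps = 8.9322 ps
d = vΔt = 0.983c × 8.9322 ps = 2.9470×10^8 m/s × 8.9322×10^-12 s = 2.63 mm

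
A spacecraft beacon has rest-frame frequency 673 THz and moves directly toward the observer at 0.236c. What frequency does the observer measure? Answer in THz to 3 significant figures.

Relativistic Doppler: f_obs = f_src √((1+β)/(1−β))
= 673 × √(1.2360/0.76400) = 673 × 1.2719 = 856 THz

f_obs ≈ 856 THz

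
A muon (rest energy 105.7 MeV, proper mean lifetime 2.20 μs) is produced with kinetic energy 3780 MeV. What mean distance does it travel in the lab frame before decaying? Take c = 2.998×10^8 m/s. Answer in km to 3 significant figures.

d ≈ 24.2 km

γ = 1 + K/(m₀c²) = 1 + 3780/105.7 = 36.762
β = √(1 − 1/γ²) = 0.99963
Dilated lifetime: γτ₀ = 36.762 × 2.20 μs = 80.875 μs
d = βc·γτ₀ = 0.99963 × (2.998×10^8 m/s) × 8.0875×10^-5 s = 24.2 km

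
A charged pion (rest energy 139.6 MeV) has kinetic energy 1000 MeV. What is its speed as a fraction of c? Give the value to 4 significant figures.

γ = 1 + K/(m₀c²) = 1 + 1000/139.6 = 8.16332
β = √(1 − 1/γ²) = 0.9925

β ≈ 0.9925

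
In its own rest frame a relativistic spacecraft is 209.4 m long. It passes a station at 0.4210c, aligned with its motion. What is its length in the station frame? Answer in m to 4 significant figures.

L ≈ 189.9 m

γ = 1/√(1 − 0.4210²) = 1.10246
Length contraction: L = L₀/γ = 209.4/1.10246 = 189.9 m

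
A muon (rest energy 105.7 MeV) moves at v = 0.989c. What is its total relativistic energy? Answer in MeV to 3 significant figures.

E ≈ 715 MeV

γ = 1/√(1 − 0.989²) = 6.7606
E = γm₀c² = 6.7606 × 105.7 MeV = 715 MeV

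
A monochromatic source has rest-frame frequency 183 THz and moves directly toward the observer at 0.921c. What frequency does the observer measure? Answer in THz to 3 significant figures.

Relativistic Doppler: f_obs = f_src √((1+β)/(1−β))
= 183 × √(1.9210/0.079000) = 183 × 4.9312 = 902 THz

f_obs ≈ 902 THz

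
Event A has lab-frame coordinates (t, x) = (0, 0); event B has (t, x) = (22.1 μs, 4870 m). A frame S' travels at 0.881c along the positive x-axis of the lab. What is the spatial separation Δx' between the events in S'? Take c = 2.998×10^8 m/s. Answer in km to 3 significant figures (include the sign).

γ = 1/√(1 − 0.881²) = 2.1136
Δx' = γ(Δx − vΔt) = 2.1136 × (4870 m − 0.881×(2.998×10^8 m/s)×22.1×10^-6 s)
= 2.1136 × (-967.14 m) = -2.04 km

Δx' ≈ -2.04 km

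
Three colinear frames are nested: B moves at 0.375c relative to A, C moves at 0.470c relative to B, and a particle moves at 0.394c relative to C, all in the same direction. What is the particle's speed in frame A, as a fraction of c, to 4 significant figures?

Compose boost 2: (0.470 + 0.375)/(1 + 0.470×0.375) = 0.8450/1.17625 = 0.718385
Compose boost 3: (0.394 + 0.718385)/(1 + 0.394×0.718385) = 1.11238/1.28304 = 0.8670

u ≈ 0.8670c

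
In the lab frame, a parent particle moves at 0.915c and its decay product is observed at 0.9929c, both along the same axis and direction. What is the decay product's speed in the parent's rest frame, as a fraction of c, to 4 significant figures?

Inverse velocity addition: u' = (u − v)/(1 − uv/c²)
= (0.9929 − 0.915)/(1 − 0.9929×0.915) = 0.07790/0.0914965 = 0.8514

u' ≈ 0.8514c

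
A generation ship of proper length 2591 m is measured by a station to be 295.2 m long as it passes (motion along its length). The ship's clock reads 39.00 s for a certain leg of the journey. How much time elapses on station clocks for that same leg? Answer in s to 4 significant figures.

Length contraction ⇒ γ = L₀/L = 2591/295.2 = 8.77710
Time dilation: Δt = γτ₀ = 8.77710 × 39.00 s = 342.3 s

Δt ≈ 342.3 s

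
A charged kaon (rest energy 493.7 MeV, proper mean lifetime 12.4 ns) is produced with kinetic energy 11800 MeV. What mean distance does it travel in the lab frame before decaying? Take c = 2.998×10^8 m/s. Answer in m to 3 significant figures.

d ≈ 92.5 m

γ = 1 + K/(m₀c²) = 1 + 11800/493.7 = 24.901
β = √(1 − 1/γ²) = 0.99919
Dilated lifetime: γτ₀ = 24.901 × 12.4 ns = 308.77 ns
d = βc·γτ₀ = 0.99919 × (2.998×10^8 m/s) × 3.0877×10^-7 s = 92.5 m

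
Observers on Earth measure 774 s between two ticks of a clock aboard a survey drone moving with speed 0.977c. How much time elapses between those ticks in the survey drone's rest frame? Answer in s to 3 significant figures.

γ = 1/√(1 − 0.977²) = 4.6896
Proper time: τ₀ = Δt/γ = 774/4.6896 = 165 s

τ₀ ≈ 165 s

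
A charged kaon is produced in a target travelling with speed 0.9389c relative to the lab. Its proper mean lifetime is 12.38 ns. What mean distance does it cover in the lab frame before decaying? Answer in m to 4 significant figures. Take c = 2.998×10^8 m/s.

d ≈ 10.12 m

γ = 1/√(1 − 0.9389²) = 2.90537
Dilated lifetime: Δt = γτ₀ = 2.90537 × 12.38 ns = 35.9685 ns
d = vΔt = 0.9389c × 35.9685 ns = 2.81482×10^8 m/s × 3.59685×10^-8 s = 10.12 m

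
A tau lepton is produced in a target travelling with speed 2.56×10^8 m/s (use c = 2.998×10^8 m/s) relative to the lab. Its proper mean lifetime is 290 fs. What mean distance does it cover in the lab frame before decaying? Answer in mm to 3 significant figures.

d ≈ 0.143 mm

β = v/c = 2.56×10^8 / 2.998×10^8 = 0.85390
γ = 1/√(1 − 0.85390²) = 1.9215
Dilated lifetime: Δt = γτ₀ = 1.9215 × 290 fs = 557.23 fs
d = vΔt = 0.85390c × 557.23 fs = 2.5600×10^8 m/s × 5.5723×10^-13 s = 0.143 mm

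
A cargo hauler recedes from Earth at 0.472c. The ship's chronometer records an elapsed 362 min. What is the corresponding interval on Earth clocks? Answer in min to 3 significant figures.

Δt ≈ 411 min

γ = 1/√(1 − 0.472²) = 1.1343
Time dilation: Δt = γτ₀ = 1.1343 × 362 min = 411 min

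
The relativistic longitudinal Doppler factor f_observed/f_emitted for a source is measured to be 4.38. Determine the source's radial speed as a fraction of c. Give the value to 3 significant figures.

β ≈ 0.901

f_obs/f_src = √((1+β)/(1−β)) = 4.38  ⇒  (1+β)/(1−β) = 19.184
β = |1 − D²|/(1 + D²) = |1 − 19.184|/(1 + 19.184) = 0.901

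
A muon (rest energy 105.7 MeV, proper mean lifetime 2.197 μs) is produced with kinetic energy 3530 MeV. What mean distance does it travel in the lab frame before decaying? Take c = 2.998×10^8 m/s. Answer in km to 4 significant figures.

γ = 1 + K/(m₀c²) = 1 + 3530/105.7 = 34.3964
β = √(1 − 1/γ²) = 0.999577
Dilated lifetime: γτ₀ = 34.3964 × 2.197 μs = 75.5689 μs
d = βc·γτ₀ = 0.999577 × (2.998×10^8 m/s) × 7.55689×10^-5 s = 22.65 km

d ≈ 22.65 km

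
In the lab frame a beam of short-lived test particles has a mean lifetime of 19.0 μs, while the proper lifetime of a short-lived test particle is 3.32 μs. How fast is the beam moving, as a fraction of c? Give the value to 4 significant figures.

β ≈ 0.9846

γ = Δt/τ₀ = 19.0/3.32 = 5.72289
β = √(1 − 1/γ²) = √(1 − 1/5.72289²) = 0.9846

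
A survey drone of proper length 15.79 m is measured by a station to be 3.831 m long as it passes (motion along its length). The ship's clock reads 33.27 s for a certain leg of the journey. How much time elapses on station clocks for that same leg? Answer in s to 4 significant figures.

Δt ≈ 137.1 s

Length contraction ⇒ γ = L₀/L = 15.79/3.831 = 4.12164
Time dilation: Δt = γτ₀ = 4.12164 × 33.27 s = 137.1 s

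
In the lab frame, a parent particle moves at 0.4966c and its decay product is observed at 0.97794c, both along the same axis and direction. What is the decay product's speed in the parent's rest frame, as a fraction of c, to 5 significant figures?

Inverse velocity addition: u' = (u − v)/(1 − uv/c²)
= (0.97794 − 0.4966)/(1 − 0.97794×0.4966) = 0.48134/0.5143550 = 0.93581

u' ≈ 0.93581c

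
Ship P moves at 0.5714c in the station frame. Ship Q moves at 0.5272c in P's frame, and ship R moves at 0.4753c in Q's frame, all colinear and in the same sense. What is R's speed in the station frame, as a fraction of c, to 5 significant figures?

u ≈ 0.94169c

Compose boost 2: (0.5272 + 0.5714)/(1 + 0.5272×0.5714) = 1.0986/1.301242 = 0.8442703
Compose boost 3: (0.4753 + 0.8442703)/(1 + 0.4753×0.8442703) = 1.319570/1.401282 = 0.94169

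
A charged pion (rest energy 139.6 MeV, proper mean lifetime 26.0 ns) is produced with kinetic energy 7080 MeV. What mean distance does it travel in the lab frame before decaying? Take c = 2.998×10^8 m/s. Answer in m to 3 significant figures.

γ = 1 + K/(m₀c²) = 1 + 7080/139.6 = 51.716
β = √(1 − 1/γ²) = 0.99981
Dilated lifetime: γτ₀ = 51.716 × 26.0 ns = 1344.6 ns
d = βc·γτ₀ = 0.99981 × (2.998×10^8 m/s) × 1.3446×10^-6 s = 403 m

d ≈ 403 m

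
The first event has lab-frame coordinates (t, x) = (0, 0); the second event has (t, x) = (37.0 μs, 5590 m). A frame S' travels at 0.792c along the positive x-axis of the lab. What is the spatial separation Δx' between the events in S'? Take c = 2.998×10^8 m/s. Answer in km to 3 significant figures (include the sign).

γ = 1/√(1 − 0.792²) = 1.6379
Δx' = γ(Δx − vΔt) = 1.6379 × (5590 m − 0.792×(2.998×10^8 m/s)×37.0×10^-6 s)
= 1.6379 × (-3195.3 m) = -5.23 km

Δx' ≈ -5.23 km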